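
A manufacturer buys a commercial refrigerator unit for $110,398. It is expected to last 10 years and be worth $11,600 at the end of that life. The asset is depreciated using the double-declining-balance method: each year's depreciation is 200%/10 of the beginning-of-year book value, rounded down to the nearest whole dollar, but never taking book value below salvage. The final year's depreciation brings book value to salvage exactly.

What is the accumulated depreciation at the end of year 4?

Depreciable base = $110,398 − $11,600 = $98,798.
Year 1: ⌊$110,398 × 200%/10⌋ = $22,079. Book value $88,319.
Year 2: ⌊$88,319 × 200%/10⌋ = $17,663. Book value $70,656.
Year 3: ⌊$70,656 × 200%/10⌋ = $14,131. Book value $56,525.
Year 4: ⌊$56,525 × 200%/10⌋ = $11,305. Book value $45,220.
Accumulated through year 4 = $110,398 − $45,220 = $65,178.

$65,178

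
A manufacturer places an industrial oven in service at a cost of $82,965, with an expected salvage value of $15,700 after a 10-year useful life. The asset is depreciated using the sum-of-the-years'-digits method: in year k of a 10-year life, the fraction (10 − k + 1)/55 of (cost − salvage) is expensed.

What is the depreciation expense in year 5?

Depreciable base = $82,965 − $15,700 = $67,265.
Sum of the years' digits = 10+9+8+7+6+5+4+3+2+1 = 55.
Year 1: $67,265 × 10/55 = $12,230. Book value $70,735.
Year 2: $67,265 × 9/55 = $11,007. Book value $59,728.
Year 3: $67,265 × 8/55 = $9,784. Book value $49,944.
Year 4: $67,265 × 7/55 = $8,561. Book value $41,383.
Year 5: $67,265 × 6/55 = $7,338. Book value $34,045.

$7,338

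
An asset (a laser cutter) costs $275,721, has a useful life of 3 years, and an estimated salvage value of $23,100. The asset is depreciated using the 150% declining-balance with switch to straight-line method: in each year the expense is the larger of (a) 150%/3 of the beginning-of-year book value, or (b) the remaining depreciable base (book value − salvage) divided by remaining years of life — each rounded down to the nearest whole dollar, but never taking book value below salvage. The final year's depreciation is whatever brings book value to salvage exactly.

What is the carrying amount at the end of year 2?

Depreciable base = $275,721 − $23,100 = $252,621.
Year 1: DB = ⌊$275,721 × 150%/3⌋ = $137,860; SL = ⌊$252,621/3⌋ = $84,207 → take DB $137,860. Book value $137,861.
Year 2: DB = ⌊$137,861 × 150%/3⌋ = $68,930; SL = ⌊$114,761/2⌋ = $57,380 → take DB $68,930. Book value $68,931.

$68,931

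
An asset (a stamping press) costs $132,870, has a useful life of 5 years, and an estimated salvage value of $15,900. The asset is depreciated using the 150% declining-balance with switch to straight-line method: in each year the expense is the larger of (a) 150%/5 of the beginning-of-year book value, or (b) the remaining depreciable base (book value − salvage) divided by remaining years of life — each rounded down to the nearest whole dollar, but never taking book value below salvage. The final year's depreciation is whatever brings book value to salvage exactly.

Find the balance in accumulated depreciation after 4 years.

Depreciable base = $132,870 − $15,900 = $116,970.
Year 1: DB = ⌊$132,870 × 150%/5⌋ = $39,861; SL = ⌊$116,970/5⌋ = $23,394 → take DB $39,861. Book value $93,009.
Year 2: DB = ⌊$93,009 × 150%/5⌋ = $27,902; SL = ⌊$77,109/4⌋ = $19,277 → take DB $27,902. Book value $65,107.
Year 3: DB = ⌊$65,107 × 150%/5⌋ = $19,532; SL = ⌊$49,207/3⌋ = $16,402 → take DB $19,532. Book value $45,575.
Year 4: DB = ⌊$45,575 × 150%/5⌋ = $13,672; SL = ⌊$29,675/2⌋ = $14,837 → take SL $14,837. Book value $30,738.
Accumulated through year 4 = $132,870 − $30,738 = $102,132.

$102,132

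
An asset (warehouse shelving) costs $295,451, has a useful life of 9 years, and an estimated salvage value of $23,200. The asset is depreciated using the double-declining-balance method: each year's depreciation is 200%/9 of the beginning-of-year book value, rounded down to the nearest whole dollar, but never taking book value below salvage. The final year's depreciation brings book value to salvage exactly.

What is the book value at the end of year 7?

$50,873

Depreciable base = $295,451 − $23,200 = $272,251.
Year 1: ⌊$295,451 × 200%/9⌋ = $65,655. Book value $229,796.
Year 2: ⌊$229,796 × 200%/9⌋ = $51,065. Book value $178,731.
Year 3: ⌊$178,731 × 200%/9⌋ = $39,718. Book value $139,013.
Year 4: ⌊$139,013 × 200%/9⌋ = $30,891. Book value $108,122.
Year 5: ⌊$108,122 × 200%/9⌋ = $24,027. Book value $84,095.
Year 6: ⌊$84,095 × 200%/9⌋ = $18,687. Book value $65,408.
Year 7: ⌊$65,408 × 200%/9⌋ = $14,535. Book value $50,873.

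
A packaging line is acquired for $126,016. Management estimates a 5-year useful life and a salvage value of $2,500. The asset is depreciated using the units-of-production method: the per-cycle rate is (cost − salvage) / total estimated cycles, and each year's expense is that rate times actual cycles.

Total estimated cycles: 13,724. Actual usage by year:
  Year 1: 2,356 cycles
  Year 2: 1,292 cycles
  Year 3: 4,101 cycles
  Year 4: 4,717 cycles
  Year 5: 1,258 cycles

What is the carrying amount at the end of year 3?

$56,275

Depreciable base = $126,016 − $2,500 = $123,516.
Rate = $123,516 / 13,724 cycles = $9 per cycle.
Year 1: 2,356 × $9 = $21,204. Book value $104,812.
Year 2: 1,292 × $9 = $11,628. Book value $93,184.
Year 3: 4,101 × $9 = $36,909. Book value $56,275.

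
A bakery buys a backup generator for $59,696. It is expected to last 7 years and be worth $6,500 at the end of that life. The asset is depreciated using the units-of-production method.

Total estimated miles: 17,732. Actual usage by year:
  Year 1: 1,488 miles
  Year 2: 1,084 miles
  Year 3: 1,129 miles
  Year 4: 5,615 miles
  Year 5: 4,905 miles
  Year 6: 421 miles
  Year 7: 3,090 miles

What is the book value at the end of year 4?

$31,748

Depreciable base = $59,696 − $6,500 = $53,196.
Rate = $53,196 / 17,732 miles = $3 per mile.
Year 1: 1,488 × $3 = $4,464. Book value $55,232.
Year 2: 1,084 × $3 = $3,252. Book value $51,980.
Year 3: 1,129 × $3 = $3,387. Book value $48,593.
Year 4: 5,615 × $3 = $16,845. Book value $31,748.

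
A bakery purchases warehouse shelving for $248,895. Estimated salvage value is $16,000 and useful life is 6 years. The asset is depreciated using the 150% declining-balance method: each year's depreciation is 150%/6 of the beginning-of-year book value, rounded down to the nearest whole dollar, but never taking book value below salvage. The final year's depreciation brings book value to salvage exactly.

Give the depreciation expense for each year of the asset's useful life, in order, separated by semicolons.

Depreciable base = $248,895 − $16,000 = $232,895.
Year 1: ⌊$248,895 × 150%/6⌋ = $62,223. Book value $186,672.
Year 2: ⌊$186,672 × 150%/6⌋ = $46,668. Book value $140,004.
Year 3: ⌊$140,004 × 150%/6⌋ = $35,001. Book value $105,003.
Year 4: ⌊$105,003 × 150%/6⌋ = $26,250. Book value $78,753.
Year 5: ⌊$78,753 × 150%/6⌋ = $19,688. Book value $59,065.
Year 6 (final): $59,065 − $16,000 = $43,065. Book value $16,000.

$62,223; $46,668; $35,001; $26,250; $19,688; $43,065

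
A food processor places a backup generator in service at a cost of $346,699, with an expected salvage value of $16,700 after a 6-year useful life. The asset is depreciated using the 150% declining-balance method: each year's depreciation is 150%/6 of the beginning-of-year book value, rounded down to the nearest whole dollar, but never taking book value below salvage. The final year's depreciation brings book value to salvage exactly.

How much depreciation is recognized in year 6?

$65,575

Depreciable base = $346,699 − $16,700 = $329,999.
Year 1: ⌊$346,699 × 150%/6⌋ = $86,674. Book value $260,025.
Year 2: ⌊$260,025 × 150%/6⌋ = $65,006. Book value $195,019.
Year 3: ⌊$195,019 × 150%/6⌋ = $48,754. Book value $146,265.
Year 4: ⌊$146,265 × 150%/6⌋ = $36,566. Book value $109,699.
Year 5: ⌊$109,699 × 150%/6⌋ = $27,424. Book value $82,275.
Year 6 (final): $82,275 − $16,700 = $65,575. Book value $16,700.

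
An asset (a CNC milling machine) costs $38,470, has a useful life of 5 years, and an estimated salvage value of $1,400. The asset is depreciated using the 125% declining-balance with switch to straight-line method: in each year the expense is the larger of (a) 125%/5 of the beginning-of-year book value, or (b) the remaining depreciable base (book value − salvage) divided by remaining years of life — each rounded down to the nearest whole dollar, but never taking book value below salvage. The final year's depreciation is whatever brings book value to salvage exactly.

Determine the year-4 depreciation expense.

$6,747

Depreciable base = $38,470 − $1,400 = $37,070.
Year 1: DB = ⌊$38,470 × 125%/5⌋ = $9,617; SL = ⌊$37,070/5⌋ = $7,414 → take DB $9,617. Book value $28,853.
Year 2: DB = ⌊$28,853 × 125%/5⌋ = $7,213; SL = ⌊$27,453/4⌋ = $6,863 → take DB $7,213. Book value $21,640.
Year 3: DB = ⌊$21,640 × 125%/5⌋ = $5,410; SL = ⌊$20,240/3⌋ = $6,746 → take SL $6,746. Book value $14,894.
Year 4: DB = ⌊$14,894 × 125%/5⌋ = $3,723; SL = ⌊$13,494/2⌋ = $6,747 → take SL $6,747. Book value $8,147.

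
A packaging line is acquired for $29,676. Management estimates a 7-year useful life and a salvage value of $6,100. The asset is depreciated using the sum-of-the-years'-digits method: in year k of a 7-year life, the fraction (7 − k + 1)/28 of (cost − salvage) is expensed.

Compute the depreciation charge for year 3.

Depreciable base = $29,676 − $6,100 = $23,576.
Sum of the years' digits = 7+6+5+4+3+2+1 = 28.
Year 1: $23,576 × 7/28 = $5,894. Book value $23,782.
Year 2: $23,576 × 6/28 = $5,052. Book value $18,730.
Year 3: $23,576 × 5/28 = $4,210. Book value $14,520.

$4,210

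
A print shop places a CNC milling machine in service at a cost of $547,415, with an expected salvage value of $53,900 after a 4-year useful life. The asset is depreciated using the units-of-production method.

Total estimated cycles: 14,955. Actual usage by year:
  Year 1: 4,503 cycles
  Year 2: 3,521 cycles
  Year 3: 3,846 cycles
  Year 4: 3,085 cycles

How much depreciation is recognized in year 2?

$116,193

Depreciable base = $547,415 − $53,900 = $493,515.
Rate = $493,515 / 14,955 cycles = $33 per cycle.
Year 1: 4,503 × $33 = $148,599. Book value $398,816.
Year 2: 3,521 × $33 = $116,193. Book value $282,623.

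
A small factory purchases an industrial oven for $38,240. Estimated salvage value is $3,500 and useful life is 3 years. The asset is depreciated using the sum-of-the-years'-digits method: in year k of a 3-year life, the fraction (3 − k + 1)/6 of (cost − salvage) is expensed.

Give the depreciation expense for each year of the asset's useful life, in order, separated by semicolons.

$17,370; $11,580; $5,790

Depreciable base = $38,240 − $3,500 = $34,740.
Sum of the years' digits = 3+2+1 = 6.
Year 1: $34,740 × 3/6 = $17,370. Book value $20,870.
Year 2: $34,740 × 2/6 = $11,580. Book value $9,290.
Year 3: $34,740 × 1/6 = $5,790. Book value $3,500.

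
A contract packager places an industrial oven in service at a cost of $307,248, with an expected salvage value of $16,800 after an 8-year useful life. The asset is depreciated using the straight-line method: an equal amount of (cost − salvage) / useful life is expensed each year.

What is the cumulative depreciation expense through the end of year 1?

$36,306

Depreciable base = $307,248 − $16,800 = $290,448.
Annual expense = $290,448 / 8 = $36,306.
End of year 1: book value $270,942.
Accumulated through year 1 = $307,248 − $270,942 = $36,306.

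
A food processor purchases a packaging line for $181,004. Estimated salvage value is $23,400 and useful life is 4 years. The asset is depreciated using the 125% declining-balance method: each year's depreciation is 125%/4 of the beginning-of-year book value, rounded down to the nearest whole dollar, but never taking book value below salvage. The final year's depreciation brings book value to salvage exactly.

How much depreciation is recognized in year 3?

Depreciable base = $181,004 − $23,400 = $157,604.
Year 1: ⌊$181,004 × 125%/4⌋ = $56,563. Book value $124,441.
Year 2: ⌊$124,441 × 125%/4⌋ = $38,887. Book value $85,554.
Year 3: ⌊$85,554 × 125%/4⌋ = $26,735. Book value $58,819.

$26,735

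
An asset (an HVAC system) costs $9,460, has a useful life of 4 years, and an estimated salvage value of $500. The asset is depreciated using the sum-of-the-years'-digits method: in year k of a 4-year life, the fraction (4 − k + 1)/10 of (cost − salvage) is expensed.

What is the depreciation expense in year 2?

Depreciable base = $9,460 − $500 = $8,960.
Sum of the years' digits = 4+3+2+1 = 10.
Year 1: $8,960 × 4/10 = $3,584. Book value $5,876.
Year 2: $8,960 × 3/10 = $2,688. Book value $3,188.

$2,688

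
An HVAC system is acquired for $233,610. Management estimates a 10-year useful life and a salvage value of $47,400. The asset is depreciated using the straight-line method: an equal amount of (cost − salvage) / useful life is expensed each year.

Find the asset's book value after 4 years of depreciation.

$159,126

Depreciable base = $233,610 − $47,400 = $186,210.
Annual expense = $186,210 / 10 = $18,621.
End of year 1: book value $214,989.
End of year 2: book value $196,368.
End of year 3: book value $177,747.
End of year 4: book value $159,126.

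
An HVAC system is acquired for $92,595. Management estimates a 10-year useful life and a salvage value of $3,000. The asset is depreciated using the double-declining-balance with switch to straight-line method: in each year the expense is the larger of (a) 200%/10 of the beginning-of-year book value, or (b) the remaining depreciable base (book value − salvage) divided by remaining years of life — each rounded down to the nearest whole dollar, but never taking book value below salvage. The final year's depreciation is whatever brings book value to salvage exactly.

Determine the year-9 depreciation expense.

Depreciable base = $92,595 − $3,000 = $89,595.
Year 1: DB = ⌊$92,595 × 200%/10⌋ = $18,519; SL = ⌊$89,595/10⌋ = $8,959 → take DB $18,519. Book value $74,076.
Year 2: DB = ⌊$74,076 × 200%/10⌋ = $14,815; SL = ⌊$71,076/9⌋ = $7,897 → take DB $14,815. Book value $59,261.
Year 3: DB = ⌊$59,261 × 200%/10⌋ = $11,852; SL = ⌊$56,261/8⌋ = $7,032 → take DB $11,852. Book value $47,409.
Year 4: DB = ⌊$47,409 × 200%/10⌋ = $9,481; SL = ⌊$44,409/7⌋ = $6,344 → take DB $9,481. Book value $37,928.
Year 5: DB = ⌊$37,928 × 200%/10⌋ = $7,585; SL = ⌊$34,928/6⌋ = $5,821 → take DB $7,585. Book value $30,343.
Year 6: DB = ⌊$30,343 × 200%/10⌋ = $6,068; SL = ⌊$27,343/5⌋ = $5,468 → take DB $6,068. Book value $24,275.
Year 7: DB = ⌊$24,275 × 200%/10⌋ = $4,855; SL = ⌊$21,275/4⌋ = $5,318 → take SL $5,318. Book value $18,957.
Year 8: DB = ⌊$18,957 × 200%/10⌋ = $3,791; SL = ⌊$15,957/3⌋ = $5,319 → take SL $5,319. Book value $13,638.
Year 9: DB = ⌊$13,638 × 200%/10⌋ = $2,727; SL = ⌊$10,638/2⌋ = $5,319 → take SL $5,319. Book value $8,319.

$5,319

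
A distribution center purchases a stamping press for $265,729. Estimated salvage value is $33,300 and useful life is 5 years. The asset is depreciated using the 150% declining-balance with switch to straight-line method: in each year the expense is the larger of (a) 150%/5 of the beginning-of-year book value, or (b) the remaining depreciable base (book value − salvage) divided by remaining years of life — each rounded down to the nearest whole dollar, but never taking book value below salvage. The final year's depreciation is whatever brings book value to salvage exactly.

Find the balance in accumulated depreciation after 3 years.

Depreciable base = $265,729 − $33,300 = $232,429.
Year 1: DB = ⌊$265,729 × 150%/5⌋ = $79,718; SL = ⌊$232,429/5⌋ = $46,485 → take DB $79,718. Book value $186,011.
Year 2: DB = ⌊$186,011 × 150%/5⌋ = $55,803; SL = ⌊$152,711/4⌋ = $38,177 → take DB $55,803. Book value $130,208.
Year 3: DB = ⌊$130,208 × 150%/5⌋ = $39,062; SL = ⌊$96,908/3⌋ = $32,302 → take DB $39,062. Book value $91,146.
Accumulated through year 3 = $265,729 − $91,146 = $174,583.

$174,583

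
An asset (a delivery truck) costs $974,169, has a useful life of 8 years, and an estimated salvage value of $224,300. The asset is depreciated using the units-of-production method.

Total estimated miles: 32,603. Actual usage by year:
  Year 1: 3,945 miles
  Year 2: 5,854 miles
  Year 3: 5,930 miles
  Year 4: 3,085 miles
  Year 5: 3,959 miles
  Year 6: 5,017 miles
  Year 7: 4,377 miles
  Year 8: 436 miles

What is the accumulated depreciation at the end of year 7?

$739,841

Depreciable base = $974,169 − $224,300 = $749,869.
Rate = $749,869 / 32,603 miles = $23 per mile.
Year 1: 3,945 × $23 = $90,735. Book value $883,434.
Year 2: 5,854 × $23 = $134,642. Book value $748,792.
Year 3: 5,930 × $23 = $136,390. Book value $612,402.
Year 4: 3,085 × $23 = $70,955. Book value $541,447.
Year 5: 3,959 × $23 = $91,057. Book value $450,390.
Year 6: 5,017 × $23 = $115,391. Book value $334,999.
Year 7: 4,377 × $23 = $100,671. Book value $234,328.
Accumulated through year 7 = $974,169 − $234,328 = $739,841.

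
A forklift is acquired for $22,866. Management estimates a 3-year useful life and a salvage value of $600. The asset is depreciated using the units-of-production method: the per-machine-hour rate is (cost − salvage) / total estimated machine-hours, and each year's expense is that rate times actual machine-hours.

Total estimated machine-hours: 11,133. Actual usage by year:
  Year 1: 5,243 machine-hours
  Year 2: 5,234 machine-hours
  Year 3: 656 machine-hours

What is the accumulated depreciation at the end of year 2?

$20,954

Depreciable base = $22,866 − $600 = $22,266.
Rate = $22,266 / 11,133 machine-hours = $2 per machine-hour.
Year 1: 5,243 × $2 = $10,486. Book value $12,380.
Year 2: 5,234 × $2 = $10,468. Book value $1,912.
Accumulated through year 2 = $22,866 − $1,912 = $20,954.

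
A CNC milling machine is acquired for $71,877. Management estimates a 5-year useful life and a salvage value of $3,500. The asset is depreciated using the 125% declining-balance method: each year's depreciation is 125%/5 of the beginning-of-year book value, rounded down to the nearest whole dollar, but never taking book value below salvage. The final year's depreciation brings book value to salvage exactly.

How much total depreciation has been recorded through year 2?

Depreciable base = $71,877 − $3,500 = $68,377.
Year 1: ⌊$71,877 × 125%/5⌋ = $17,969. Book value $53,908.
Year 2: ⌊$53,908 × 125%/5⌋ = $13,477. Book value $40,431.
Accumulated through year 2 = $71,877 − $40,431 = $31,446.

$31,446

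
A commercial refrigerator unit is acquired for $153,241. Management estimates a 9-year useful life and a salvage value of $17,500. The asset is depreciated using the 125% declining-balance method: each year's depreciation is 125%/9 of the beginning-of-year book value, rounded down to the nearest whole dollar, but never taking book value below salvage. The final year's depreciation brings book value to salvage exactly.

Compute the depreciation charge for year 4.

$13,590

Depreciable base = $153,241 − $17,500 = $135,741.
Year 1: ⌊$153,241 × 125%/9⌋ = $21,283. Book value $131,958.
Year 2: ⌊$131,958 × 125%/9⌋ = $18,327. Book value $113,631.
Year 3: ⌊$113,631 × 125%/9⌋ = $15,782. Book value $97,849.
Year 4: ⌊$97,849 × 125%/9⌋ = $13,590. Book value $84,259.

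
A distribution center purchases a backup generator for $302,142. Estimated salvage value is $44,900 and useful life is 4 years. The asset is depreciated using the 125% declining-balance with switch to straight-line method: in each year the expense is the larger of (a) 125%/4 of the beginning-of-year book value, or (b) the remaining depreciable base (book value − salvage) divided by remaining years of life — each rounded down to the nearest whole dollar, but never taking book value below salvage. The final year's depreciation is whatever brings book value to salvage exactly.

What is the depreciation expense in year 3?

Depreciable base = $302,142 − $44,900 = $257,242.
Year 1: DB = ⌊$302,142 × 125%/4⌋ = $94,419; SL = ⌊$257,242/4⌋ = $64,310 → take DB $94,419. Book value $207,723.
Year 2: DB = ⌊$207,723 × 125%/4⌋ = $64,913; SL = ⌊$162,823/3⌋ = $54,274 → take DB $64,913. Book value $142,810.
Year 3: DB = ⌊$142,810 × 125%/4⌋ = $44,628; SL = ⌊$97,910/2⌋ = $48,955 → take SL $48,955. Book value $93,855.

$48,955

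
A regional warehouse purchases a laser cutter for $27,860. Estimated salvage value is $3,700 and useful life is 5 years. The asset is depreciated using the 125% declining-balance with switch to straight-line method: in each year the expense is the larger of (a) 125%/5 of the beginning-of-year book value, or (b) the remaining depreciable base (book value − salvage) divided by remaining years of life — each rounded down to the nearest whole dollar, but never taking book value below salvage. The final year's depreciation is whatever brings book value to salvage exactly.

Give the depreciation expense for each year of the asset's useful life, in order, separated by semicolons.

Depreciable base = $27,860 − $3,700 = $24,160.
Year 1: DB = ⌊$27,860 × 125%/5⌋ = $6,965; SL = ⌊$24,160/5⌋ = $4,832 → take DB $6,965. Book value $20,895.
Year 2: DB = ⌊$20,895 × 125%/5⌋ = $5,223; SL = ⌊$17,195/4⌋ = $4,298 → take DB $5,223. Book value $15,672.
Year 3: DB = ⌊$15,672 × 125%/5⌋ = $3,918; SL = ⌊$11,972/3⌋ = $3,990 → take SL $3,990. Book value $11,682.
Year 4: DB = ⌊$11,682 × 125%/5⌋ = $2,920; SL = ⌊$7,982/2⌋ = $3,991 → take SL $3,991. Book value $7,691.
Year 5 (final): $7,691 − $3,700 = $3,991. Book value $3,700.

$6,965; $5,223; $3,990; $3,991; $3,991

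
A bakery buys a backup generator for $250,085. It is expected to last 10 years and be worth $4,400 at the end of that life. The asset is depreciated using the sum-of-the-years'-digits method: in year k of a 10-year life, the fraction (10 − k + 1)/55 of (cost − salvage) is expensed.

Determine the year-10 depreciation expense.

Depreciable base = $250,085 − $4,400 = $245,685.
Sum of the years' digits = 10+9+8+7+6+5+4+3+2+1 = 55.
Year 1: $245,685 × 10/55 = $44,670. Book value $205,415.
Year 2: $245,685 × 9/55 = $40,203. Book value $165,212.
Year 3: $245,685 × 8/55 = $35,736. Book value $129,476.
Year 4: $245,685 × 7/55 = $31,269. Book value $98,207.
Year 5: $245,685 × 6/55 = $26,802. Book value $71,405.
Year 6: $245,685 × 5/55 = $22,335. Book value $49,070.
Year 7: $245,685 × 4/55 = $17,868. Book value $31,202.
Year 8: $245,685 × 3/55 = $13,401. Book value $17,801.
Year 9: $245,685 × 2/55 = $8,934. Book value $8,867.
Year 10: $245,685 × 1/55 = $4,467. Book value $4,400.

$4,467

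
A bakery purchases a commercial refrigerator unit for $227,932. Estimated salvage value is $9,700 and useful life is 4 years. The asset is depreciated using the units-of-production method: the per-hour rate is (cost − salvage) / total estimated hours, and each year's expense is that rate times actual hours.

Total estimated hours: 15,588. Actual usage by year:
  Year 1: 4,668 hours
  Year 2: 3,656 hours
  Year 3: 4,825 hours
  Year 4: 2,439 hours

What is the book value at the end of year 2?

$111,396

Depreciable base = $227,932 − $9,700 = $218,232.
Rate = $218,232 / 15,588 hours = $14 per hour.
Year 1: 4,668 × $14 = $65,352. Book value $162,580.
Year 2: 3,656 × $14 = $51,184. Book value $111,396.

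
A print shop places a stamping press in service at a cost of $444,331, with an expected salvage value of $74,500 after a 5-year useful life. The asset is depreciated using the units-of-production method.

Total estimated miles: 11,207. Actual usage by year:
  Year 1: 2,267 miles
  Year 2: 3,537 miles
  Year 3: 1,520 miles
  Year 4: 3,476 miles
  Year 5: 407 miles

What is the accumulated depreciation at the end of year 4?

$356,400

Depreciable base = $444,331 − $74,500 = $369,831.
Rate = $369,831 / 11,207 miles = $33 per mile.
Year 1: 2,267 × $33 = $74,811. Book value $369,520.
Year 2: 3,537 × $33 = $116,721. Book value $252,799.
Year 3: 1,520 × $33 = $50,160. Book value $202,639.
Year 4: 3,476 × $33 = $114,708. Book value $87,931.
Accumulated through year 4 = $444,331 − $87,931 = $356,400.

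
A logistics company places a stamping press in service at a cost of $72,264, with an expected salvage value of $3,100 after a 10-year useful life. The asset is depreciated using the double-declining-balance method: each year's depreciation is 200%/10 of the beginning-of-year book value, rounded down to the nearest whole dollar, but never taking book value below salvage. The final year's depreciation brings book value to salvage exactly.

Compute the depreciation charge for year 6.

$4,736

Depreciable base = $72,264 − $3,100 = $69,164.
Year 1: ⌊$72,264 × 200%/10⌋ = $14,452. Book value $57,812.
Year 2: ⌊$57,812 × 200%/10⌋ = $11,562. Book value $46,250.
Year 3: ⌊$46,250 × 200%/10⌋ = $9,250. Book value $37,000.
Year 4: ⌊$37,000 × 200%/10⌋ = $7,400. Book value $29,600.
Year 5: ⌊$29,600 × 200%/10⌋ = $5,920. Book value $23,680.
Year 6: ⌊$23,680 × 200%/10⌋ = $4,736. Book value $18,944.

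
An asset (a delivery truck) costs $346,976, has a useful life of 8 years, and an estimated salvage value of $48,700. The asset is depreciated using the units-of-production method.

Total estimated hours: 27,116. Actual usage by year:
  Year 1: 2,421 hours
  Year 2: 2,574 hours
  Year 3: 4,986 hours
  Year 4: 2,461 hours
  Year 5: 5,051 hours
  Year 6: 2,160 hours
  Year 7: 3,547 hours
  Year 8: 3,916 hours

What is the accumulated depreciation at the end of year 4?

Depreciable base = $346,976 − $48,700 = $298,276.
Rate = $298,276 / 27,116 hours = $11 per hour.
Year 1: 2,421 × $11 = $26,631. Book value $320,345.
Year 2: 2,574 × $11 = $28,314. Book value $292,031.
Year 3: 4,986 × $11 = $54,846. Book value $237,185.
Year 4: 2,461 × $11 = $27,071. Book value $210,114.
Accumulated through year 4 = $346,976 − $210,114 = $136,862.

$136,862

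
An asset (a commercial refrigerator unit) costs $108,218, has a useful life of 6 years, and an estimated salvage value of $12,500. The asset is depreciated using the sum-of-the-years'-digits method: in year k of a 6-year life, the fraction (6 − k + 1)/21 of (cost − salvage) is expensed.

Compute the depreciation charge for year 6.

$4,558

Depreciable base = $108,218 − $12,500 = $95,718.
Sum of the years' digits = 6+5+4+3+2+1 = 21.
Year 1: $95,718 × 6/21 = $27,348. Book value $80,870.
Year 2: $95,718 × 5/21 = $22,790. Book value $58,080.
Year 3: $95,718 × 4/21 = $18,232. Book value $39,848.
Year 4: $95,718 × 3/21 = $13,674. Book value $26,174.
Year 5: $95,718 × 2/21 = $9,116. Book value $17,058.
Year 6: $95,718 × 1/21 = $4,558. Book value $12,500.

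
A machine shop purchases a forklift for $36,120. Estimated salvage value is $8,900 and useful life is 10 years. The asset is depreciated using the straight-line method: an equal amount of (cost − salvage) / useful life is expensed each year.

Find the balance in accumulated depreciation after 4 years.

$10,888

Depreciable base = $36,120 − $8,900 = $27,220.
Annual expense = $27,220 / 10 = $2,722.
End of year 1: book value $33,398.
End of year 2: book value $30,676.
End of year 3: book value $27,954.
End of year 4: book value $25,232.
Accumulated through year 4 = $36,120 − $25,232 = $10,888.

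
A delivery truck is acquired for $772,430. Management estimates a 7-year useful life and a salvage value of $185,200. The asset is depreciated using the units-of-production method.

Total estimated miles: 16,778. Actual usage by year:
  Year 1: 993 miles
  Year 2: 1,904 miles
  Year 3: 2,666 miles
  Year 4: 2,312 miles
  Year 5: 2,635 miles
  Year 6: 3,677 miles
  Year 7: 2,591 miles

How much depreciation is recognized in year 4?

$80,920

Depreciable base = $772,430 − $185,200 = $587,230.
Rate = $587,230 / 16,778 miles = $35 per mile.
Year 1: 993 × $35 = $34,755. Book value $737,675.
Year 2: 1,904 × $35 = $66,640. Book value $671,035.
Year 3: 2,666 × $35 = $93,310. Book value $577,725.
Year 4: 2,312 × $35 = $80,920. Book value $496,805.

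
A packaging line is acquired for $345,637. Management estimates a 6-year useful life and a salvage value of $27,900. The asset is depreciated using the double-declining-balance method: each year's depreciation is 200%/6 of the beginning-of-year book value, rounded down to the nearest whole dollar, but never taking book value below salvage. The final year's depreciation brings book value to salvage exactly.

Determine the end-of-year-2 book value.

Depreciable base = $345,637 − $27,900 = $317,737.
Year 1: ⌊$345,637 × 200%/6⌋ = $115,212. Book value $230,425.
Year 2: ⌊$230,425 × 200%/6⌋ = $76,808. Book value $153,617.

$153,617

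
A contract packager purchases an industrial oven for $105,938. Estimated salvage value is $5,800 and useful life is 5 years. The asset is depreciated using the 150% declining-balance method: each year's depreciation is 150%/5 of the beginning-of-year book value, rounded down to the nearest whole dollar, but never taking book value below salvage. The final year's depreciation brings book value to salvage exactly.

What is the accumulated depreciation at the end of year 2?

$54,028

Depreciable base = $105,938 − $5,800 = $100,138.
Year 1: ⌊$105,938 × 150%/5⌋ = $31,781. Book value $74,157.
Year 2: ⌊$74,157 × 150%/5⌋ = $22,247. Book value $51,910.
Accumulated through year 2 = $105,938 − $51,910 = $54,028.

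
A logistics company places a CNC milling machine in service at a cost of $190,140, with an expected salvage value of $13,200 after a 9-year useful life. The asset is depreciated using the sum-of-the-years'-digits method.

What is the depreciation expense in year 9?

Depreciable base = $190,140 − $13,200 = $176,940.
Sum of the years' digits = 9+8+7+6+5+4+3+2+1 = 45.
Year 1: $176,940 × 9/45 = $35,388. Book value $154,752.
Year 2: $176,940 × 8/45 = $31,456. Book value $123,296.
Year 3: $176,940 × 7/45 = $27,524. Book value $95,772.
Year 4: $176,940 × 6/45 = $23,592. Book value $72,180.
Year 5: $176,940 × 5/45 = $19,660. Book value $52,520.
Year 6: $176,940 × 4/45 = $15,728. Book value $36,792.
Year 7: $176,940 × 3/45 = $11,796. Book value $24,996.
Year 8: $176,940 × 2/45 = $7,864. Book value $17,132.
Year 9: $176,940 × 1/45 = $3,932. Book value $13,200.

$3,932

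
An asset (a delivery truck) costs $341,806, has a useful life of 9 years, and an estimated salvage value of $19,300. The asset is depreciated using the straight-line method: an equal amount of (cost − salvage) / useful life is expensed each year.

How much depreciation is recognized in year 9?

Depreciable base = $341,806 − $19,300 = $322,506.
Annual expense = $322,506 / 9 = $35,834.

$35,834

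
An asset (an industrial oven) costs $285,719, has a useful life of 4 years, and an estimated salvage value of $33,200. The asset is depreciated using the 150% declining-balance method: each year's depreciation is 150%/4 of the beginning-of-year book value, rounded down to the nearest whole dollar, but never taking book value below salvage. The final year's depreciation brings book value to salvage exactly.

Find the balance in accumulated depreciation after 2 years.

$174,109

Depreciable base = $285,719 − $33,200 = $252,519.
Year 1: ⌊$285,719 × 150%/4⌋ = $107,144. Book value $178,575.
Year 2: ⌊$178,575 × 150%/4⌋ = $66,965. Book value $111,610.
Accumulated through year 2 = $285,719 − $111,610 = $174,109.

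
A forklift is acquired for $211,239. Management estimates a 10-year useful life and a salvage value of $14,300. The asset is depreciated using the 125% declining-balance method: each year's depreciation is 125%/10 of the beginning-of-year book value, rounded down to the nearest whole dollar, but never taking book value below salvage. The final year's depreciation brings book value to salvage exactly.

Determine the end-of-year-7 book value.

$82,955

Depreciable base = $211,239 − $14,300 = $196,939.
Year 1: ⌊$211,239 × 125%/10⌋ = $26,404. Book value $184,835.
Year 2: ⌊$184,835 × 125%/10⌋ = $23,104. Book value $161,731.
Year 3: ⌊$161,731 × 125%/10⌋ = $20,216. Book value $141,515.
Year 4: ⌊$141,515 × 125%/10⌋ = $17,689. Book value $123,826.
Year 5: ⌊$123,826 × 125%/10⌋ = $15,478. Book value $108,348.
Year 6: ⌊$108,348 × 125%/10⌋ = $13,543. Book value $94,805.
Year 7: ⌊$94,805 × 125%/10⌋ = $11,850. Book value $82,955.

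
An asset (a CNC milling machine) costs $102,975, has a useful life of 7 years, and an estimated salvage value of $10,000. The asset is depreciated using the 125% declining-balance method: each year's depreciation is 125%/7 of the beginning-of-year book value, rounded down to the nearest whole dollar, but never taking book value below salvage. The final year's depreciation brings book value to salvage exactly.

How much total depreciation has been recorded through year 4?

Depreciable base = $102,975 − $10,000 = $92,975.
Year 1: ⌊$102,975 × 125%/7⌋ = $18,388. Book value $84,587.
Year 2: ⌊$84,587 × 125%/7⌋ = $15,104. Book value $69,483.
Year 3: ⌊$69,483 × 125%/7⌋ = $12,407. Book value $57,076.
Year 4: ⌊$57,076 × 125%/7⌋ = $10,192. Book value $46,884.
Accumulated through year 4 = $102,975 − $46,884 = $56,091.

$56,091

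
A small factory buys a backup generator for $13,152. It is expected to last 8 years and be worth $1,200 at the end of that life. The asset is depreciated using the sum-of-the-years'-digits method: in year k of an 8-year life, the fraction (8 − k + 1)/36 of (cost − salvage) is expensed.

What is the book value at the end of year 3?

$6,180

Depreciable base = $13,152 − $1,200 = $11,952.
Sum of the years' digits = 8+7+6+5+4+3+2+1 = 36.
Year 1: $11,952 × 8/36 = $2,656. Book value $10,496.
Year 2: $11,952 × 7/36 = $2,324. Book value $8,172.
Year 3: $11,952 × 6/36 = $1,992. Book value $6,180.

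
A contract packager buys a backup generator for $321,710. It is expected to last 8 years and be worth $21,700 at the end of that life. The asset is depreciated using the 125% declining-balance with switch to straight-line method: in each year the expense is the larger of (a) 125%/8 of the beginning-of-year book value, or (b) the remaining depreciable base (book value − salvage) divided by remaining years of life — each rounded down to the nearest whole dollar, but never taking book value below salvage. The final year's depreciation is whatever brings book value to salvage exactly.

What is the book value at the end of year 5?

Depreciable base = $321,710 − $21,700 = $300,010.
Year 1: DB = ⌊$321,710 × 125%/8⌋ = $50,267; SL = ⌊$300,010/8⌋ = $37,501 → take DB $50,267. Book value $271,443.
Year 2: DB = ⌊$271,443 × 125%/8⌋ = $42,412; SL = ⌊$249,743/7⌋ = $35,677 → take DB $42,412. Book value $229,031.
Year 3: DB = ⌊$229,031 × 125%/8⌋ = $35,786; SL = ⌊$207,331/6⌋ = $34,555 → take DB $35,786. Book value $193,245.
Year 4: DB = ⌊$193,245 × 125%/8⌋ = $30,194; SL = ⌊$171,545/5⌋ = $34,309 → take SL $34,309. Book value $158,936.
Year 5: DB = ⌊$158,936 × 125%/8⌋ = $24,833; SL = ⌊$137,236/4⌋ = $34,309 → take SL $34,309. Book value $124,627.

$124,627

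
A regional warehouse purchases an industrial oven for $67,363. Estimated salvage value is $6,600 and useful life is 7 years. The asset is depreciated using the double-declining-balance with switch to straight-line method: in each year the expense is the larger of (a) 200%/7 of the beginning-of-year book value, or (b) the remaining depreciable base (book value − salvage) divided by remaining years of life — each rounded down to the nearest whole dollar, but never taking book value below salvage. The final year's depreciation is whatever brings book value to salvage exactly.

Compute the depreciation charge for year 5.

$5,010

Depreciable base = $67,363 − $6,600 = $60,763.
Year 1: DB = ⌊$67,363 × 200%/7⌋ = $19,246; SL = ⌊$60,763/7⌋ = $8,680 → take DB $19,246. Book value $48,117.
Year 2: DB = ⌊$48,117 × 200%/7⌋ = $13,747; SL = ⌊$41,517/6⌋ = $6,919 → take DB $13,747. Book value $34,370.
Year 3: DB = ⌊$34,370 × 200%/7⌋ = $9,820; SL = ⌊$27,770/5⌋ = $5,554 → take DB $9,820. Book value $24,550.
Year 4: DB = ⌊$24,550 × 200%/7⌋ = $7,014; SL = ⌊$17,950/4⌋ = $4,487 → take DB $7,014. Book value $17,536.
Year 5: DB = ⌊$17,536 × 200%/7⌋ = $5,010; SL = ⌊$10,936/3⌋ = $3,645 → take DB $5,010. Book value $12,526.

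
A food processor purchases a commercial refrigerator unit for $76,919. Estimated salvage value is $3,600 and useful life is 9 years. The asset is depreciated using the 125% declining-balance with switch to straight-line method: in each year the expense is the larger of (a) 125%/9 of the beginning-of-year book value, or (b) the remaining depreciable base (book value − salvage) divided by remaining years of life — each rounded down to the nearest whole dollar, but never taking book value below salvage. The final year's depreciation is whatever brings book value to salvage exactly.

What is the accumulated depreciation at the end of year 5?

Depreciable base = $76,919 − $3,600 = $73,319.
Year 1: DB = ⌊$76,919 × 125%/9⌋ = $10,683; SL = ⌊$73,319/9⌋ = $8,146 → take DB $10,683. Book value $66,236.
Year 2: DB = ⌊$66,236 × 125%/9⌋ = $9,199; SL = ⌊$62,636/8⌋ = $7,829 → take DB $9,199. Book value $57,037.
Year 3: DB = ⌊$57,037 × 125%/9⌋ = $7,921; SL = ⌊$53,437/7⌋ = $7,633 → take DB $7,921. Book value $49,116.
Year 4: DB = ⌊$49,116 × 125%/9⌋ = $6,821; SL = ⌊$45,516/6⌋ = $7,586 → take SL $7,586. Book value $41,530.
Year 5: DB = ⌊$41,530 × 125%/9⌋ = $5,768; SL = ⌊$37,930/5⌋ = $7,586 → take SL $7,586. Book value $33,944.
Accumulated through year 5 = $76,919 − $33,944 = $42,975.

$42,975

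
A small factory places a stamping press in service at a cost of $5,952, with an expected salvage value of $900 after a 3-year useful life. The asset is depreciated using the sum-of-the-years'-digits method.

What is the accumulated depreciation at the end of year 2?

$4,210

Depreciable base = $5,952 − $900 = $5,052.
Sum of the years' digits = 3+2+1 = 6.
Year 1: $5,052 × 3/6 = $2,526. Book value $3,426.
Year 2: $5,052 × 2/6 = $1,684. Book value $1,742.
Accumulated through year 2 = $5,952 − $1,742 = $4,210.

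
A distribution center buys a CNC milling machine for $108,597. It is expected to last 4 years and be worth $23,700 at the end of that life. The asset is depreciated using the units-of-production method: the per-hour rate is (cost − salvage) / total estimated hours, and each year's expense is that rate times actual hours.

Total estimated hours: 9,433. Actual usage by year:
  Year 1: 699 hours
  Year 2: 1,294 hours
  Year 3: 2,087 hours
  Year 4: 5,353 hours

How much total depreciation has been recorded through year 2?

$17,937

Depreciable base = $108,597 − $23,700 = $84,897.
Rate = $84,897 / 9,433 hours = $9 per hour.
Year 1: 699 × $9 = $6,291. Book value $102,306.
Year 2: 1,294 × $9 = $11,646. Book value $90,660.
Accumulated through year 2 = $108,597 − $90,660 = $17,937.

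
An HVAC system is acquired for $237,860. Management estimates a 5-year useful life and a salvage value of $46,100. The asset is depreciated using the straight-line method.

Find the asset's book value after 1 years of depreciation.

$199,508

Depreciable base = $237,860 − $46,100 = $191,760.
Annual expense = $191,760 / 5 = $38,352.
End of year 1: book value $199,508.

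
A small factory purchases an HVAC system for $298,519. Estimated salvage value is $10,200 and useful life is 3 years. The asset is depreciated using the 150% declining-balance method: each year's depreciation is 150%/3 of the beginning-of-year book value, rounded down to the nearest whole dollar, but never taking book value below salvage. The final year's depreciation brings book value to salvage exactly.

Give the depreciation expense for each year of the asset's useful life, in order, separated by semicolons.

Depreciable base = $298,519 − $10,200 = $288,319.
Year 1: ⌊$298,519 × 150%/3⌋ = $149,259. Book value $149,260.
Year 2: ⌊$149,260 × 150%/3⌋ = $74,630. Book value $74,630.
Year 3 (final): $74,630 − $10,200 = $64,430. Book value $10,200.

$149,259; $74,630; $64,430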